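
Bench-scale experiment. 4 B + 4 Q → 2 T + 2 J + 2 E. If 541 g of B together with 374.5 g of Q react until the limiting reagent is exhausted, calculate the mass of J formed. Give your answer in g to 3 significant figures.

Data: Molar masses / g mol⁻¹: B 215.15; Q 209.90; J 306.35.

n(B) = 541.0 / 215.15 = 2.515 mol
n(Q) = 374.5 / 209.90 = 1.784 mol
n/ν → B: 0.6288, Q: 0.4460; Q is limiting.
n(J) = (2/4) × 1.784 = 0.8920 mol
mass = 0.8920 × 306.35 = 273.3 g

273 g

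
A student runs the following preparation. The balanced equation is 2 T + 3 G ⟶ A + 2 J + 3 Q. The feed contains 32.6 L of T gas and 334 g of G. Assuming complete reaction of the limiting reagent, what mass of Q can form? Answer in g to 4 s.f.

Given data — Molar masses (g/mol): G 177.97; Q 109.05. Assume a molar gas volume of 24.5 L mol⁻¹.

204.7 g

n(T) = 32.60 / 24.5 = 1.331 mol
n(G) = 334.0 / 177.97 = 1.877 mol
n/ν for T = 1.331/2 = 0.6655
n/ν for G = 1.877/3 = 0.6257
Smallest n/ν is G → limiting reagent.
n(Q) = (3/3) × 1.877 = 1.877 mol
mass = 1.877 × 109.05 = 204.7 g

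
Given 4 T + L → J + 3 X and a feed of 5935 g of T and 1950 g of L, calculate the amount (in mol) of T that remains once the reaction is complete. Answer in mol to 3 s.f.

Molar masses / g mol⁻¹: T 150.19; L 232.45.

5.96 mol

n(T) = 5935 / 150.19 = 39.52 mol
n(L) = 1950 / 232.45 = 8.389 mol
n/ν → T: 9.880, L: 8.389; L is limiting.
T consumed = (4/1) × 8.389 = 33.56 mol
T remaining = 39.52 − 33.56 = 5.960 mol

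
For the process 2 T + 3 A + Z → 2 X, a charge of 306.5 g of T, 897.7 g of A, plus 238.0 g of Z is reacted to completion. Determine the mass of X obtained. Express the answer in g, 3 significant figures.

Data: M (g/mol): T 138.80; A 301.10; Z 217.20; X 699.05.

1390 g

n(T) = 306.5 / 138.80 = 2.208 mol
n(A) = 897.7 / 301.10 = 2.981 mol
n(Z) = 238.0 / 217.20 = 1.096 mol
n/ν for T = 2.208/2 = 1.104
n/ν for A = 2.981/3 = 0.9937
n/ν for Z = 1.096/1 = 1.096
Smallest n/ν is A → limiting reagent.
n(X) = (2/3) × 2.981 = 1.987 mol
mass = 1.987 × 699.05 = 1389 g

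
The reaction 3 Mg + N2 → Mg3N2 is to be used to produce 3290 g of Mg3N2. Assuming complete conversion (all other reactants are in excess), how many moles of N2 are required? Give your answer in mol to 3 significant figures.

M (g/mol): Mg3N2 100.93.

n(Mg3N2) = 3290 / 100.93 = 32.60 mol
n(N2) = (1/1) × 32.60 = 32.60 mol

32.6 mol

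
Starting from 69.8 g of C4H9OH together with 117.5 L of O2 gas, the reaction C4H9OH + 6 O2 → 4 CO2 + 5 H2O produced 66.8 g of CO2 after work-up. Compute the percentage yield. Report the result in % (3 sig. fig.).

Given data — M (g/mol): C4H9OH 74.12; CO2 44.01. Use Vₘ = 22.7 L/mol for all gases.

n(C4H9OH) = 69.80 / 74.12 = 0.9417 mol
n(O2) = 117.5 / 22.7 = 5.176 mol
n/ν for C4H9OH = 0.9417/1 = 0.9417
n/ν for O2 = 5.176/6 = 0.8627
Smallest n/ν is O2 → limiting reagent.
theoretical n(CO2) = (4/6) × 5.176 = 3.451 mol → 151.9 g
% yield = 66.8 / 151.9 × 100 = 43.98 %

44.0 %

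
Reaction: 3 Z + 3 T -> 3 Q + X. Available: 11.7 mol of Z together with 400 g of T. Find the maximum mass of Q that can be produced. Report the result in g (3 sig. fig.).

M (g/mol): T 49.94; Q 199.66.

n(Z) = 11.70 mol
n(T) = 400.0 / 49.94 = 8.010 mol
n/ν for Z = 11.70/3 = 3.900
n/ν for T = 8.010/3 = 2.670
Smallest n/ν is T → limiting reagent.
n(Q) = (3/3) × 8.010 = 8.010 mol
mass = 8.010 × 199.66 = 1599 g

1600 g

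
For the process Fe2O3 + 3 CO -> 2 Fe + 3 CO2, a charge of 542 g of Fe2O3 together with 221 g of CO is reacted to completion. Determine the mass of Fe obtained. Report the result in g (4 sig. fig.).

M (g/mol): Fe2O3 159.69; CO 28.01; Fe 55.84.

293.7 g

n(Fe2O3) = 542.0 / 159.69 = 3.394 mol
n(CO) = 221.0 / 28.01 = 7.890 mol
n/ν → Fe2O3: 3.394, CO: 2.630; CO is limiting.
n(Fe) = (2/3) × 7.890 = 5.260 mol
mass = 5.260 × 55.84 = 293.7 g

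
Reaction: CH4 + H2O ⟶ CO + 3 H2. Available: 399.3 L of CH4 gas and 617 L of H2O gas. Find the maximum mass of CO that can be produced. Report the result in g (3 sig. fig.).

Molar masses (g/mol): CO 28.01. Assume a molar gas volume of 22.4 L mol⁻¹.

n(CH4) = 399.3 / 22.4 = 17.83 mol
n(H2O) = 617.0 / 22.4 = 27.54 mol
n/ν for CH4 = 17.83/1 = 17.83
n/ν for H2O = 27.54/1 = 27.54
Smallest n/ν is CH4 → limiting reagent.
n(CO) = (1/1) × 17.83 = 17.83 mol
mass = 17.83 × 28.01 = 499.4 g

499 g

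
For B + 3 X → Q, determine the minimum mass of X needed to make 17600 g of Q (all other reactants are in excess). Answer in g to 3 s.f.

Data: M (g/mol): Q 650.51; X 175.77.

14300 g

n(Q) = 17600 / 650.51 = 27.06 mol
n(X) = (3/1) × 27.06 = 81.18 mol
mass = 81.18 × 175.77 = 14270 g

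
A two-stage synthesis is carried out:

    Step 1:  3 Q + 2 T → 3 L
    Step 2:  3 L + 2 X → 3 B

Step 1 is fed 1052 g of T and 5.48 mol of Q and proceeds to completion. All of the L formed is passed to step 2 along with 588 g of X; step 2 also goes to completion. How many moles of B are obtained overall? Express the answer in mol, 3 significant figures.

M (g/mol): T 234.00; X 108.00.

5.48 mol

Step 1:
n(T) = 1052 / 234.00 = 4.496 mol
n(Q) = 5.480 mol
n/ν → T: 2.248, Q: 1.827; Q is limiting.
n(L) produced = (3/3) × 5.480 = 5.480 mol
Step 2:
n(L) available = 5.480 mol
n(X) = 588.0 / 108.00 = 5.444 mol
n/ν → L: 1.827, X: 2.722; L is limiting.
n(B) = (3/3) × 5.480 = 5.480 mol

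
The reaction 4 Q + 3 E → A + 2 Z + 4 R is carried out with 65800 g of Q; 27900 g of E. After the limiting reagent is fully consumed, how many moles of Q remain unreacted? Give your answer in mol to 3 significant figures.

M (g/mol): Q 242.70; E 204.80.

n(Q) = 65800 / 242.70 = 271.1 mol
n(E) = 27900 / 204.80 = 136.2 mol
n/ν for Q = 271.1/4 = 67.78
n/ν for E = 136.2/3 = 45.40
Smallest n/ν is E → limiting reagent.
Q consumed = (4/3) × 136.2 = 181.6 mol
Q remaining = 271.1 − 181.6 = 89.50 mol

89.5 mol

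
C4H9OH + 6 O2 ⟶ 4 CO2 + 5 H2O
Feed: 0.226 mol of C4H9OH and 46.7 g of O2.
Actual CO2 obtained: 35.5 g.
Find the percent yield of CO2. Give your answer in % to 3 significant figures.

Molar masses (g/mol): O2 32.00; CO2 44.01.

89.2 %

n(C4H9OH) = 0.2260 mol
n(O2) = 46.70 / 32.00 = 1.459 mol
n/ν for C4H9OH = 0.2260/1 = 0.2260
n/ν for O2 = 1.459/6 = 0.2432
Smallest n/ν is C4H9OH → limiting reagent.
theoretical n(CO2) = (4/1) × 0.2260 = 0.9040 mol → 39.79 g
% yield = 35.5 / 39.79 × 100 = 89.22 %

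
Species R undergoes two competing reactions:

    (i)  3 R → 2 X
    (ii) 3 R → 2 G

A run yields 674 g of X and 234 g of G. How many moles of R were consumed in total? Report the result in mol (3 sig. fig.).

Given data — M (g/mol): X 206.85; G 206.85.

n(X) = 674 / 206.85 = 3.258 mol
n(G) = 234 / 206.85 = 1.131 mol
n(R) via (i) = (3/2)×3.258 = 4.887 mol
n(R) via (ii) = (3/2)×1.131 = 1.697 mol
total n(R) = 4.887 + 1.697 = 6.584 mol

6.58 mol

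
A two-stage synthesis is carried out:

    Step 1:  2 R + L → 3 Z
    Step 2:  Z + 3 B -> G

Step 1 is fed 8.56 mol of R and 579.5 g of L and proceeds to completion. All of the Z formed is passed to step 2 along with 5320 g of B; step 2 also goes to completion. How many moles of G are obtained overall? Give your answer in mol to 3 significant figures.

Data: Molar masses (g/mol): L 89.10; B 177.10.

Step 1:
n(R) = 8.560 mol
n(L) = 579.5 / 89.10 = 6.504 mol
n/ν → R: 4.280, L: 6.504; R is limiting.
n(Z) produced = (3/2) × 8.560 = 12.84 mol
Step 2:
n(Z) available = 12.84 mol
n(B) = 5320 / 177.10 = 30.04 mol
n/ν → Z: 12.84, B: 10.01; B is limiting.
n(G) = (1/3) × 30.04 = 10.01 mol

10.0 mol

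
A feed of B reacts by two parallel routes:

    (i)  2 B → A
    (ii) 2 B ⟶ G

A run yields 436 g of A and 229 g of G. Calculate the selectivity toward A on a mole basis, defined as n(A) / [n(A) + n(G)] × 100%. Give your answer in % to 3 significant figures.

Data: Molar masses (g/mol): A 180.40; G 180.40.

65.6 %

n(A) = 436 / 180.40 = 2.417 mol
n(G) = 229 / 180.40 = 1.269 mol
selectivity = 2.417/(2.417+1.269) × 100 = 65.57 %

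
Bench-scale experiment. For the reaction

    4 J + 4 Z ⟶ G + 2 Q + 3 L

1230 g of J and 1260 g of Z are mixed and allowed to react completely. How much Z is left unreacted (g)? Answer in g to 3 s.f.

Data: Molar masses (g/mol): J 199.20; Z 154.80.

n(J) = 1230 / 199.20 = 6.175 mol
n(Z) = 1260 / 154.80 = 8.140 mol
n/ν → J: 1.544, Z: 2.035; J is limiting.
Z consumed = (4/4) × 6.175 = 6.175 mol
Z remaining = 8.140 − 6.175 = 1.965 mol
mass = 1.965 × 154.80 = 304.2 g

304 g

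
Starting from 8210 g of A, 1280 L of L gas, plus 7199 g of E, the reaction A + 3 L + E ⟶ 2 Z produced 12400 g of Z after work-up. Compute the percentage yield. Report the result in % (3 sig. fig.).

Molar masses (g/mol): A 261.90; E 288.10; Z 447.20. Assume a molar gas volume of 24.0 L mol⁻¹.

78.0 %

n(A) = 8210 / 261.90 = 31.35 mol
n(L) = 1280 / 24.0 = 53.33 mol
n(E) = 7199 / 288.10 = 24.99 mol
n/ν → A: 31.35, L: 17.78, E: 24.99; L is limiting.
theoretical n(Z) = (2/3) × 53.33 = 35.55 mol → 15900 g
% yield = 12400 / 15900 × 100 = 77.99 %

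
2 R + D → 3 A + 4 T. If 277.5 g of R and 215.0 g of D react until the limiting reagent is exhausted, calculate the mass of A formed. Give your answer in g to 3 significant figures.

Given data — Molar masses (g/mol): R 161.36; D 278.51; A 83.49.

193 g

n(R) = 277.5 / 161.36 = 1.720 mol
n(D) = 215.0 / 278.51 = 0.7720 mol
n/ν for R = 1.720/2 = 0.8600
n/ν for D = 0.7720/1 = 0.7720
Smallest n/ν is D → limiting reagent.
n(A) = (3/1) × 0.7720 = 2.316 mol
mass = 2.316 × 83.49 = 193.4 g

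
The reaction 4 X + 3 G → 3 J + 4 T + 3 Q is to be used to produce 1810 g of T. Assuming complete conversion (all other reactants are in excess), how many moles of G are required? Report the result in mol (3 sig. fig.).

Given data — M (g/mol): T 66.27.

20.5 mol

n(T) = 1810 / 66.27 = 27.31 mol
n(G) = (3/4) × 27.31 = 20.48 mol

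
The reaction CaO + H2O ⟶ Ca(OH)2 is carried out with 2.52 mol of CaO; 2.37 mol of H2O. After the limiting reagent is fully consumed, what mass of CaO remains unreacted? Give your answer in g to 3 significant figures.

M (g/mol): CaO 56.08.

n(CaO) = 2.520 mol
n(H2O) = 2.370 mol
n/ν → CaO: 2.520, H2O: 2.370; H2O is limiting.
CaO consumed = (1/1) × 2.370 = 2.370 mol
CaO remaining = 2.520 − 2.370 = 0.1500 mol
mass = 0.1500 × 56.08 = 8.412 g

8.41 g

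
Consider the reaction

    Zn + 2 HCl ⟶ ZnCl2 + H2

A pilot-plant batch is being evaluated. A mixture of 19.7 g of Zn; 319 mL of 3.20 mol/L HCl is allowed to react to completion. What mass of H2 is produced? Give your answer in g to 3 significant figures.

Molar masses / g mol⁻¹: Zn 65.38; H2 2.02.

n(Zn) = 19.70 / 65.38 = 0.3013 mol
n(HCl) = 3.20 × 319.0/1000 = 1.021 mol
n/ν for Zn = 0.3013/1 = 0.3013
n/ν for HCl = 1.021/2 = 0.5105
Smallest n/ν is Zn → limiting reagent.
n(H2) = (1/1) × 0.3013 = 0.3013 mol
mass = 0.3013 × 2.02 = 0.6086 g

0.609 g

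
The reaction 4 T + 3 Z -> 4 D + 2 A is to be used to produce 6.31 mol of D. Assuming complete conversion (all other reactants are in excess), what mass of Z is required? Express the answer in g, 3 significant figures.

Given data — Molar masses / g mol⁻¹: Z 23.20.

n(D) = 6.310 mol
n(Z) = (3/4) × 6.310 = 4.733 mol
mass = 4.733 × 23.20 = 109.8 g

110 g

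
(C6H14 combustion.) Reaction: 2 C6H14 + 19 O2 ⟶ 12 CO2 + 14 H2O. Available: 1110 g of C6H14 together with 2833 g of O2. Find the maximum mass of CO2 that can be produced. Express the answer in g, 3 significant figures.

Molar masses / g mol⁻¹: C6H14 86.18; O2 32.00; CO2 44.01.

n(C6H14) = 1110 / 86.18 = 12.88 mol
n(O2) = 2833 / 32.00 = 88.53 mol
n/ν for C6H14 = 12.88/2 = 6.440
n/ν for O2 = 88.53/19 = 4.659
Smallest n/ν is O2 → limiting reagent.
n(CO2) = (12/19) × 88.53 = 55.91 mol
mass = 55.91 × 44.01 = 2461 g

2460 g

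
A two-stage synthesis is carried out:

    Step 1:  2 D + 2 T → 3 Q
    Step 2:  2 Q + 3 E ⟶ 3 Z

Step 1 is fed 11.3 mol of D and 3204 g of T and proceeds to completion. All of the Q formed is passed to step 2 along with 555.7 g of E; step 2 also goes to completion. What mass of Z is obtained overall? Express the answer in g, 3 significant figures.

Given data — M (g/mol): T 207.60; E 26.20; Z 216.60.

4590 g

Step 1:
n(D) = 11.30 mol
n(T) = 3204 / 207.60 = 15.43 mol
n/ν for D = 11.30/2 = 5.650
n/ν for T = 15.43/2 = 7.715
Smallest n/ν is D → limiting reagent.
n(Q) produced = (3/2) × 11.30 = 16.95 mol
Step 2:
n(Q) available = 16.95 mol
n(E) = 555.7 / 26.20 = 21.21 mol
n/ν for Q = 16.95/2 = 8.475
n/ν for E = 21.21/3 = 7.070
Smallest n/ν is E → limiting reagent.
n(Z) = (3/3) × 21.21 = 21.21 mol
mass = 21.21 × 216.60 = 4594 g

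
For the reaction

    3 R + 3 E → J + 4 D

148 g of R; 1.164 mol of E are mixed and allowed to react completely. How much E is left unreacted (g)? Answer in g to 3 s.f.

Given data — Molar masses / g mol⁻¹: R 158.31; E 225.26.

n(R) = 148.0 / 158.31 = 0.9349 mol
n(E) = 1.164 mol
n/ν → R: 0.3116, E: 0.3880; R is limiting.
E consumed = (3/3) × 0.9349 = 0.9349 mol
E remaining = 1.164 − 0.9349 = 0.2291 mol
mass = 0.2291 × 225.26 = 51.61 g

51.6 g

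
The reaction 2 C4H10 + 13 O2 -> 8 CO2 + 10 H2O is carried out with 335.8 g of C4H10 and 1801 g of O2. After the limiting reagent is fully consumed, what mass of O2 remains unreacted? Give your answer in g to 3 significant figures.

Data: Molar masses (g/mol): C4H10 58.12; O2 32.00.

599 g

n(C4H10) = 335.8 / 58.12 = 5.778 mol
n(O2) = 1801 / 32.00 = 56.28 mol
n/ν for C4H10 = 5.778/2 = 2.889
n/ν for O2 = 56.28/13 = 4.329
Smallest n/ν is C4H10 → limiting reagent.
O2 consumed = (13/2) × 5.778 = 37.56 mol
O2 remaining = 56.28 − 37.56 = 18.72 mol
mass = 18.72 × 32.00 = 599.0 g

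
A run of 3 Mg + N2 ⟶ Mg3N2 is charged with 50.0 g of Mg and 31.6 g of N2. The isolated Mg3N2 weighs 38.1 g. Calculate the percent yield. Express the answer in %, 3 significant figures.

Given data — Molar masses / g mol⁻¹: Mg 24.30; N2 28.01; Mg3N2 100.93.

55.0 %

n(Mg) = 50.00 / 24.30 = 2.058 mol
n(N2) = 31.60 / 28.01 = 1.128 mol
n/ν for Mg = 2.058/3 = 0.6860
n/ν for N2 = 1.128/1 = 1.128
Smallest n/ν is Mg → limiting reagent.
theoretical n(Mg3N2) = (1/3) × 2.058 = 0.6860 mol → 69.24 g
% yield = 38.1 / 69.24 × 100 = 55.03 %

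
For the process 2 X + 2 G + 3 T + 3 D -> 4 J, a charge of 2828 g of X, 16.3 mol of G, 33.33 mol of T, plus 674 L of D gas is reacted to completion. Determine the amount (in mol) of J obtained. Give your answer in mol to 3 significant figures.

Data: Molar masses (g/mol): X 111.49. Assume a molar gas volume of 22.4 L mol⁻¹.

32.6 mol

n(X) = 2828 / 111.49 = 25.37 mol
n(G) = 16.30 mol
n(T) = 33.33 mol
n(D) = 674.0 / 22.4 = 30.09 mol
n/ν → X: 12.69, G: 8.150, T: 11.11, D: 10.03; G is limiting.
n(J) = (4/2) × 16.30 = 32.60 mol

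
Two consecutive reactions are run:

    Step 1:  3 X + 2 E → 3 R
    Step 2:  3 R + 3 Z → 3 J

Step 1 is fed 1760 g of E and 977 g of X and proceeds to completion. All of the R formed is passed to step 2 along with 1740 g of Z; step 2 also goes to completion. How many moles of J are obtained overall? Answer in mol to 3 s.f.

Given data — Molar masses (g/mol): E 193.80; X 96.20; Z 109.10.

Step 1:
n(E) = 1760 / 193.80 = 9.082 mol
n(X) = 977.0 / 96.20 = 10.16 mol
n/ν for E = 9.082/2 = 4.541
n/ν for X = 10.16/3 = 3.387
Smallest n/ν is X → limiting reagent.
n(R) produced = (3/3) × 10.16 = 10.16 mol
Step 2:
n(R) available = 10.16 mol
n(Z) = 1740 / 109.10 = 15.95 mol
n/ν for R = 10.16/3 = 3.387
n/ν for Z = 15.95/3 = 5.317
Smallest n/ν is R → limiting reagent.
n(J) = (3/3) × 10.16 = 10.16 mol

10.2 mol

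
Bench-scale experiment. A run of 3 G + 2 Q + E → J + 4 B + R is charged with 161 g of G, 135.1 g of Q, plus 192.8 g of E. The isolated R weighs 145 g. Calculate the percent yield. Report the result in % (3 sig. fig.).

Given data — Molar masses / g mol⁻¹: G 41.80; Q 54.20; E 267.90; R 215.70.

n(G) = 161.0 / 41.80 = 3.852 mol
n(Q) = 135.1 / 54.20 = 2.493 mol
n(E) = 192.8 / 267.90 = 0.7197 mol
n/ν for G = 3.852/3 = 1.284
n/ν for Q = 2.493/2 = 1.247
n/ν for E = 0.7197/1 = 0.7197
Smallest n/ν is E → limiting reagent.
theoretical n(R) = (1/1) × 0.7197 = 0.7197 mol → 155.2 g
% yield = 145 / 155.2 × 100 = 93.43 %

93.4 %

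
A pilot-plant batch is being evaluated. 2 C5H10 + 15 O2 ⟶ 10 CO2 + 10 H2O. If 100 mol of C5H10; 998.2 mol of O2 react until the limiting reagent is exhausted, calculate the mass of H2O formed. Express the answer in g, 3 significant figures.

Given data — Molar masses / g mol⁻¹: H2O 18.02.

9010 g

n(C5H10) = 100.0 mol
n(O2) = 998.2 mol
n/ν for C5H10 = 100.0/2 = 50.00
n/ν for O2 = 998.2/15 = 66.55
Smallest n/ν is C5H10 → limiting reagent.
n(H2O) = (10/2) × 100.0 = 500.0 mol
mass = 500.0 × 18.02 = 9010 g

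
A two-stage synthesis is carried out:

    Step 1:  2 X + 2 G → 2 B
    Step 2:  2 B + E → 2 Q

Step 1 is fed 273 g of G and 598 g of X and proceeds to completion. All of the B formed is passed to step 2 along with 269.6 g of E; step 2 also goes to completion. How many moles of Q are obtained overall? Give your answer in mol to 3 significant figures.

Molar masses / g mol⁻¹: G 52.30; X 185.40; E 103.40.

3.23 mol

Step 1:
n(G) = 273.0 / 52.30 = 5.220 mol
n(X) = 598.0 / 185.40 = 3.225 mol
n/ν for G = 5.220/2 = 2.610
n/ν for X = 3.225/2 = 1.613
Smallest n/ν is X → limiting reagent.
n(B) produced = (2/2) × 3.225 = 3.225 mol
Step 2:
n(B) available = 3.225 mol
n(E) = 269.6 / 103.40 = 2.607 mol
n/ν for B = 3.225/2 = 1.613
n/ν for E = 2.607/1 = 2.607
Smallest n/ν is B → limiting reagent.
n(Q) = (2/2) × 3.225 = 3.225 mol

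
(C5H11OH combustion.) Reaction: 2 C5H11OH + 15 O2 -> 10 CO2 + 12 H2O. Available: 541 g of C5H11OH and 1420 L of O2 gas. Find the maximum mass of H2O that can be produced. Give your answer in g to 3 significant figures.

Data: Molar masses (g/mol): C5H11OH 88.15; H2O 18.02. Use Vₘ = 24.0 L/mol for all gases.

664 g

n(C5H11OH) = 541.0 / 88.15 = 6.137 mol
n(O2) = 1420 / 24.0 = 59.17 mol
n/ν → C5H11OH: 3.069, O2: 3.945; C5H11OH is limiting.
n(H2O) = (12/2) × 6.137 = 36.82 mol
mass = 36.82 × 18.02 = 663.5 g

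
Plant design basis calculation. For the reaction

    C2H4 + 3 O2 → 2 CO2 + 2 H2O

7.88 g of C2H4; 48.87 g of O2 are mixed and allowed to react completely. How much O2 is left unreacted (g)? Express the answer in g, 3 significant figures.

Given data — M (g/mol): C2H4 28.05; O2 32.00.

21.9 g

n(C2H4) = 7.880 / 28.05 = 0.2809 mol
n(O2) = 48.87 / 32.00 = 1.527 mol
n/ν for C2H4 = 0.2809/1 = 0.2809
n/ν for O2 = 1.527/3 = 0.5090
Smallest n/ν is C2H4 → limiting reagent.
O2 consumed = (3/1) × 0.2809 = 0.8427 mol
O2 remaining = 1.527 − 0.8427 = 0.6843 mol
mass = 0.6843 × 32.00 = 21.90 g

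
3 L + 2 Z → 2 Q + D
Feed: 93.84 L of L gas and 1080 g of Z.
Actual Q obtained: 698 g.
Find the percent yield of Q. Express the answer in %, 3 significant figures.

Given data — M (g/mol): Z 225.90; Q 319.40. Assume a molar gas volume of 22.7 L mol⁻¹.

79.3 %

n(L) = 93.84 / 22.7 = 4.134 mol
n(Z) = 1080 / 225.90 = 4.781 mol
n/ν for L = 4.134/3 = 1.378
n/ν for Z = 4.781/2 = 2.391
Smallest n/ν is L → limiting reagent.
theoretical n(Q) = (2/3) × 4.134 = 2.756 mol → 880.3 g
% yield = 698 / 880.3 × 100 = 79.29 %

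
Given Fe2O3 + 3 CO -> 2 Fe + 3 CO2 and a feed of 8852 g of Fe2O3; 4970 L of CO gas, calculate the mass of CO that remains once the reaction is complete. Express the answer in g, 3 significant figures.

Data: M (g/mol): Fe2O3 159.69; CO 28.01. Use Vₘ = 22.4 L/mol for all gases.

1560 g

n(Fe2O3) = 8852 / 159.69 = 55.43 mol
n(CO) = 4970 / 22.4 = 221.9 mol
n/ν → Fe2O3: 55.43, CO: 73.97; Fe2O3 is limiting.
CO consumed = (3/1) × 55.43 = 166.3 mol
CO remaining = 221.9 − 166.3 = 55.60 mol
mass = 55.60 × 28.01 = 1557 g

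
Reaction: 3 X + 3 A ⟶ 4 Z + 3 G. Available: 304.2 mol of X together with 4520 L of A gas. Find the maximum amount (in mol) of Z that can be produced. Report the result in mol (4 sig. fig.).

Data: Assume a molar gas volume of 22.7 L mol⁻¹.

n(X) = 304.2 mol
n(A) = 4520 / 22.7 = 199.1 mol
n/ν → X: 101.4, A: 66.37; A is limiting.
n(Z) = (4/3) × 199.1 = 265.5 mol

265.5 mol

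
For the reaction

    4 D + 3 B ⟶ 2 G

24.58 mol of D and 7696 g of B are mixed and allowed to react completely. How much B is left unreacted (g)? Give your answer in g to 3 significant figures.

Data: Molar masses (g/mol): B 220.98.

n(D) = 24.58 mol
n(B) = 7696 / 220.98 = 34.83 mol
n/ν for D = 24.58/4 = 6.145
n/ν for B = 34.83/3 = 11.61
Smallest n/ν is D → limiting reagent.
B consumed = (3/4) × 24.58 = 18.44 mol
B remaining = 34.83 − 18.44 = 16.39 mol
mass = 16.39 × 220.98 = 3622 g

3620 g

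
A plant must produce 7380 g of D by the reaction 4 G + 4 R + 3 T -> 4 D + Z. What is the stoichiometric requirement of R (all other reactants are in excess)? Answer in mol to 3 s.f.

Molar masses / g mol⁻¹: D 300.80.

n(D) = 7380 / 300.80 = 24.53 mol
n(R) = (4/4) × 24.53 = 24.53 mol

24.5 mol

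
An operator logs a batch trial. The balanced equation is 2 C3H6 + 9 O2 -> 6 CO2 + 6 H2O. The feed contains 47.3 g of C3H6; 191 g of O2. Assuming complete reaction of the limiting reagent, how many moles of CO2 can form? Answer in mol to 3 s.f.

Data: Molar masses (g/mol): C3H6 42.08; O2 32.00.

3.37 mol

n(C3H6) = 47.30 / 42.08 = 1.124 mol
n(O2) = 191.0 / 32.00 = 5.969 mol
n/ν for C3H6 = 1.124/2 = 0.5620
n/ν for O2 = 5.969/9 = 0.6632
Smallest n/ν is C3H6 → limiting reagent.
n(CO2) = (6/2) × 1.124 = 3.372 mol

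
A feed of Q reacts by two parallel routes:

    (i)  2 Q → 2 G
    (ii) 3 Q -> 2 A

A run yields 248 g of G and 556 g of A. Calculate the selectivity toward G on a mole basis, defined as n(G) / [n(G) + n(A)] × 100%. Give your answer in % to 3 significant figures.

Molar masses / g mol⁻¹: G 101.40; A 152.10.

40.1 %

n(G) = 248 / 101.40 = 2.446 mol
n(A) = 556 / 152.10 = 3.655 mol
selectivity = 2.446/(2.446+3.655) × 100 = 40.09 %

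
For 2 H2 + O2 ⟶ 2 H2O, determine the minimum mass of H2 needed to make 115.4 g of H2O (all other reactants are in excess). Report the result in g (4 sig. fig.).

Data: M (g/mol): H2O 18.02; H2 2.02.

12.94 g

n(H2O) = 115.4 / 18.02 = 6.404 mol
n(H2) = (2/2) × 6.404 = 6.404 mol
mass = 6.404 × 2.02 = 12.94 g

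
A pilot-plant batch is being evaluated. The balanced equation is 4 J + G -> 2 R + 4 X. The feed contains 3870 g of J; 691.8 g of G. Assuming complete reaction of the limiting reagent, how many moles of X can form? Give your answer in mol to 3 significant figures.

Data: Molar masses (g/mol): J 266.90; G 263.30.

10.5 mol

n(J) = 3870 / 266.90 = 14.50 mol
n(G) = 691.8 / 263.30 = 2.627 mol
n/ν → J: 3.625, G: 2.627; G is limiting.
n(X) = (4/1) × 2.627 = 10.51 mol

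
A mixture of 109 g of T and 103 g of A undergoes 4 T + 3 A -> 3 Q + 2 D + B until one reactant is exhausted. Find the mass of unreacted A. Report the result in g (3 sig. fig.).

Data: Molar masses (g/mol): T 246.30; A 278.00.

10.7 g

n(T) = 109.0 / 246.30 = 0.4425 mol
n(A) = 103.0 / 278.00 = 0.3705 mol
n/ν for T = 0.4425/4 = 0.1106
n/ν for A = 0.3705/3 = 0.1235
Smallest n/ν is T → limiting reagent.
A consumed = (3/4) × 0.4425 = 0.3319 mol
A remaining = 0.3705 − 0.3319 = 0.03860 mol
mass = 0.03860 × 278.00 = 10.73 g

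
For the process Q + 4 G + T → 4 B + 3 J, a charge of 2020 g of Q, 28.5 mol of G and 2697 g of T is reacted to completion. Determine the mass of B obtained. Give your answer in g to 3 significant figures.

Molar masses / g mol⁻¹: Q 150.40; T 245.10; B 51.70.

n(Q) = 2020 / 150.40 = 13.43 mol
n(G) = 28.50 mol
n(T) = 2697 / 245.10 = 11.00 mol
n/ν for Q = 13.43/1 = 13.43
n/ν for G = 28.50/4 = 7.125
n/ν for T = 11.00/1 = 11.00
Smallest n/ν is G → limiting reagent.
n(B) = (4/4) × 28.50 = 28.50 mol
mass = 28.50 × 51.70 = 1473 g

1470 g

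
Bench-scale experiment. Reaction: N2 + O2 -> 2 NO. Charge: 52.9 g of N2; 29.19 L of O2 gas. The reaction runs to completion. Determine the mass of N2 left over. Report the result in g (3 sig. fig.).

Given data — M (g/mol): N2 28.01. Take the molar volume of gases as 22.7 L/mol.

n(N2) = 52.90 / 28.01 = 1.889 mol
n(O2) = 29.19 / 22.7 = 1.286 mol
n/ν for N2 = 1.889/1 = 1.889
n/ν for O2 = 1.286/1 = 1.286
Smallest n/ν is O2 → limiting reagent.
N2 consumed = (1/1) × 1.286 = 1.286 mol
N2 remaining = 1.889 − 1.286 = 0.6030 mol
mass = 0.6030 × 28.01 = 16.89 g

16.9 g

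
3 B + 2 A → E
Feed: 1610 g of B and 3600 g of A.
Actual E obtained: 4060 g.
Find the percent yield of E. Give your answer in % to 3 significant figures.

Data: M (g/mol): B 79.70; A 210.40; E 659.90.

91.4 %

n(B) = 1610 / 79.70 = 20.20 mol
n(A) = 3600 / 210.40 = 17.11 mol
n/ν for B = 20.20/3 = 6.733
n/ν for A = 17.11/2 = 8.555
Smallest n/ν is B → limiting reagent.
theoretical n(E) = (1/3) × 20.20 = 6.733 mol → 4443 g
% yield = 4060 / 4443 × 100 = 91.38 %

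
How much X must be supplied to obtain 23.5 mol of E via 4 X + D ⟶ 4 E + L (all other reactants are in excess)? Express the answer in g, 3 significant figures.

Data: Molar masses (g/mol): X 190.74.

4480 g

n(E) = 23.50 mol
n(X) = (4/4) × 23.50 = 23.50 mol
mass = 23.50 × 190.74 = 4482 g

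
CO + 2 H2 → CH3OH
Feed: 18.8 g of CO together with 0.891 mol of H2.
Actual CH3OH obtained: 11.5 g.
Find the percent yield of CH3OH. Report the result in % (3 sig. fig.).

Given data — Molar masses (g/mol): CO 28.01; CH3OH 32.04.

n(CO) = 18.80 / 28.01 = 0.6712 mol
n(H2) = 0.8910 mol
n/ν for CO = 0.6712/1 = 0.6712
n/ν for H2 = 0.8910/2 = 0.4455
Smallest n/ν is H2 → limiting reagent.
theoretical n(CH3OH) = (1/2) × 0.8910 = 0.4455 mol → 14.27 g
% yield = 11.5 / 14.27 × 100 = 80.59 %

80.6 %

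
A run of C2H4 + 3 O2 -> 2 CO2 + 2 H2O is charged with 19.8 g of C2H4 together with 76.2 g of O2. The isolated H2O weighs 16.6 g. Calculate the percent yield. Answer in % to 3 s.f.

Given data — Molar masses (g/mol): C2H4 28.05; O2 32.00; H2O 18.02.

65.3 %

n(C2H4) = 19.80 / 28.05 = 0.7059 mol
n(O2) = 76.20 / 32.00 = 2.381 mol
n/ν for C2H4 = 0.7059/1 = 0.7059
n/ν for O2 = 2.381/3 = 0.7937
Smallest n/ν is C2H4 → limiting reagent.
theoretical n(H2O) = (2/1) × 0.7059 = 1.412 mol → 25.44 g
% yield = 16.6 / 25.44 × 100 = 65.25 %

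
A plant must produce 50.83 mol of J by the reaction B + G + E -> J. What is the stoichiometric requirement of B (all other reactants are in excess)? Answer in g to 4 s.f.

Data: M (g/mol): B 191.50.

9734 g

n(J) = 50.83 mol
n(B) = (1/1) × 50.83 = 50.83 mol
mass = 50.83 × 191.50 = 9734 g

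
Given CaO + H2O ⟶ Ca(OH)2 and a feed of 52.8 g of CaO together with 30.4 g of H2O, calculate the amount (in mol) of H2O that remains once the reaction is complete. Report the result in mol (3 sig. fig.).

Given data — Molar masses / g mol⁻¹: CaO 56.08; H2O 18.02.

n(CaO) = 52.80 / 56.08 = 0.9415 mol
n(H2O) = 30.40 / 18.02 = 1.687 mol
n/ν for CaO = 0.9415/1 = 0.9415
n/ν for H2O = 1.687/1 = 1.687
Smallest n/ν is CaO → limiting reagent.
H2O consumed = (1/1) × 0.9415 = 0.9415 mol
H2O remaining = 1.687 − 0.9415 = 0.7455 mol

0.746 mol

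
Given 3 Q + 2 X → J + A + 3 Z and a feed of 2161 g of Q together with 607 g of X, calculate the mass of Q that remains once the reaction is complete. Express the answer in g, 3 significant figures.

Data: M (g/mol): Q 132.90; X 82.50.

694 g

n(Q) = 2161 / 132.90 = 16.26 mol
n(X) = 607.0 / 82.50 = 7.358 mol
n/ν for Q = 16.26/3 = 5.420
n/ν for X = 7.358/2 = 3.679
Smallest n/ν is X → limiting reagent.
Q consumed = (3/2) × 7.358 = 11.04 mol
Q remaining = 16.26 − 11.04 = 5.220 mol
mass = 5.220 × 132.90 = 693.7 g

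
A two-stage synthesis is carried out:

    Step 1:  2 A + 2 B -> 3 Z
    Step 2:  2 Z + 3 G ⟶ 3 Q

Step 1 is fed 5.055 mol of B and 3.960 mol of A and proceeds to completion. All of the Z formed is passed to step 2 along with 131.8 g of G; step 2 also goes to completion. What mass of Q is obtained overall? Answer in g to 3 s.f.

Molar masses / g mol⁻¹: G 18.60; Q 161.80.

1150 g

Step 1:
n(B) = 5.055 mol
n(A) = 3.960 mol
n/ν → B: 2.528, A: 1.980; A is limiting.
n(Z) produced = (3/2) × 3.960 = 5.940 mol
Step 2:
n(Z) available = 5.940 mol
n(G) = 131.8 / 18.60 = 7.086 mol
n/ν → Z: 2.970, G: 2.362; G is limiting.
n(Q) = (3/3) × 7.086 = 7.086 mol
mass = 7.086 × 161.80 = 1147 g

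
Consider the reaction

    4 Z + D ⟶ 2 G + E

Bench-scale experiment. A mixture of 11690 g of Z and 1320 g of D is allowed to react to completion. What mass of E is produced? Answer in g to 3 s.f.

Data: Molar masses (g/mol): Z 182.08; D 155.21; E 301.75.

n(Z) = 11690 / 182.08 = 64.20 mol
n(D) = 1320 / 155.21 = 8.505 mol
n/ν for Z = 64.20/4 = 16.05
n/ν for D = 8.505/1 = 8.505
Smallest n/ν is D → limiting reagent.
n(E) = (1/1) × 8.505 = 8.505 mol
mass = 8.505 × 301.75 = 2566 g

2570 g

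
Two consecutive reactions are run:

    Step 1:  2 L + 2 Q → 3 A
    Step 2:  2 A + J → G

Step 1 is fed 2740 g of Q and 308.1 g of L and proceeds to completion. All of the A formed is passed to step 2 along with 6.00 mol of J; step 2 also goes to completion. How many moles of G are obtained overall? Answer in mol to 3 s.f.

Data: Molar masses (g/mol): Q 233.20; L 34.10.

6.00 mol

Step 1:
n(Q) = 2740 / 233.20 = 11.75 mol
n(L) = 308.1 / 34.10 = 9.035 mol
n/ν for Q = 11.75/2 = 5.875
n/ν for L = 9.035/2 = 4.518
Smallest n/ν is L → limiting reagent.
n(A) produced = (3/2) × 9.035 = 13.55 mol
Step 2:
n(A) available = 13.55 mol
n(J) = 6.000 mol
n/ν for A = 13.55/2 = 6.775
n/ν for J = 6.000/1 = 6.000
Smallest n/ν is J → limiting reagent.
n(G) = (1/1) × 6.000 = 6.000 mol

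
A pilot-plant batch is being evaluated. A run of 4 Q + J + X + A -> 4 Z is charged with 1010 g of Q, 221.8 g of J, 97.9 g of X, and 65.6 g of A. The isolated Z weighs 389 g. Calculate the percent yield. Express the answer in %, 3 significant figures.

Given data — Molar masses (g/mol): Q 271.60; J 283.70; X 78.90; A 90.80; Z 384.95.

35.0 %

n(Q) = 1010 / 271.60 = 3.719 mol
n(J) = 221.8 / 283.70 = 0.7818 mol
n(X) = 97.90 / 78.90 = 1.241 mol
n(A) = 65.60 / 90.80 = 0.7225 mol
n/ν for Q = 3.719/4 = 0.9298
n/ν for J = 0.7818/1 = 0.7818
n/ν for X = 1.241/1 = 1.241
n/ν for A = 0.7225/1 = 0.7225
Smallest n/ν is A → limiting reagent.
theoretical n(Z) = (4/1) × 0.7225 = 2.890 mol → 1113 g
% yield = 389 / 1113 × 100 = 34.95 %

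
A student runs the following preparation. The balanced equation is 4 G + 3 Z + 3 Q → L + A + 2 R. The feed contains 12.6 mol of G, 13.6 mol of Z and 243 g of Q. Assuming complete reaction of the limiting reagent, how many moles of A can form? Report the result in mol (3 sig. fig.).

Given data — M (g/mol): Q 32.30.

2.51 mol

n(G) = 12.60 mol
n(Z) = 13.60 mol
n(Q) = 243.0 / 32.30 = 7.523 mol
n/ν → G: 3.150, Z: 4.533, Q: 2.508; Q is limiting.
n(A) = (1/3) × 7.523 = 2.508 mol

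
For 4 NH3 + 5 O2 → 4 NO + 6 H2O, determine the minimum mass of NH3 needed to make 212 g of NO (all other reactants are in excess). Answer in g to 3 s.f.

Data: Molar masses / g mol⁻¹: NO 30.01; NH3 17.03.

120 g

n(NO) = 212 / 30.01 = 7.064 mol
n(NH3) = (4/4) × 7.064 = 7.064 mol
mass = 7.064 × 17.03 = 120.3 g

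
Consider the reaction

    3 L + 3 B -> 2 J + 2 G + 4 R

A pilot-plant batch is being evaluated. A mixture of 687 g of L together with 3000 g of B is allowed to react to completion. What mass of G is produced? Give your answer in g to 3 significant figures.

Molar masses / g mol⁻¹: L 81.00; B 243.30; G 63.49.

359 g

n(L) = 687.0 / 81.00 = 8.481 mol
n(B) = 3000 / 243.30 = 12.33 mol
n/ν for L = 8.481/3 = 2.827
n/ν for B = 12.33/3 = 4.110
Smallest n/ν is L → limiting reagent.
n(G) = (2/3) × 8.481 = 5.654 mol
mass = 5.654 × 63.49 = 359.0 g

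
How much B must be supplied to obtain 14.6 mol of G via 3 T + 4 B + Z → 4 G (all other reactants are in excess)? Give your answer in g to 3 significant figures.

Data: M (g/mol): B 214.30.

n(G) = 14.60 mol
n(B) = (4/4) × 14.60 = 14.60 mol
mass = 14.60 × 214.30 = 3129 g

3130 g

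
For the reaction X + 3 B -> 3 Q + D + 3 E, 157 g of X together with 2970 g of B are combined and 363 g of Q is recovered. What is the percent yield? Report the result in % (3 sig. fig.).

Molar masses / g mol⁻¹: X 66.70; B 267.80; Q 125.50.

41.0 %

n(X) = 157.0 / 66.70 = 2.354 mol
n(B) = 2970 / 267.80 = 11.09 mol
n/ν → X: 2.354, B: 3.697; X is limiting.
theoretical n(Q) = (3/1) × 2.354 = 7.062 mol → 886.3 g
% yield = 363 / 886.3 × 100 = 40.96 %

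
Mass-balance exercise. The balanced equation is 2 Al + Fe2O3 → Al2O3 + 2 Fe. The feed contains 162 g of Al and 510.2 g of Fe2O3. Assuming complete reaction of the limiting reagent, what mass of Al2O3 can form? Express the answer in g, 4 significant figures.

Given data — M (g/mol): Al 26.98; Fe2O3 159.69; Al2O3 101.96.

n(Al) = 162.0 / 26.98 = 6.004 mol
n(Fe2O3) = 510.2 / 159.69 = 3.195 mol
n/ν for Al = 6.004/2 = 3.002
n/ν for Fe2O3 = 3.195/1 = 3.195
Smallest n/ν is Al → limiting reagent.
n(Al2O3) = (1/2) × 6.004 = 3.002 mol
mass = 3.002 × 101.96 = 306.1 g

306.1 g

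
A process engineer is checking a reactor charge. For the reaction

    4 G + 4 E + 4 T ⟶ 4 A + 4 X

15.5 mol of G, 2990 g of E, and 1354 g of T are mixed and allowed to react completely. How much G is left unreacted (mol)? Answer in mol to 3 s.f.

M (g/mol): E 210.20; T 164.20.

7.25 mol

n(G) = 15.50 mol
n(E) = 2990 / 210.20 = 14.22 mol
n(T) = 1354 / 164.20 = 8.246 mol
n/ν for G = 15.50/4 = 3.875
n/ν for E = 14.22/4 = 3.555
n/ν for T = 8.246/4 = 2.062
Smallest n/ν is T → limiting reagent.
G consumed = (4/4) × 8.246 = 8.246 mol
G remaining = 15.50 − 8.246 = 7.254 mol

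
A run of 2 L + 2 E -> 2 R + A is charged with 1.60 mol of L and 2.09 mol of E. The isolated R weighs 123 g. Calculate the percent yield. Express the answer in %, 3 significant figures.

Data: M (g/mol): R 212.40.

n(L) = 1.600 mol
n(E) = 2.090 mol
n/ν → L: 0.8000, E: 1.045; L is limiting.
theoretical n(R) = (2/2) × 1.600 = 1.600 mol → 339.8 g
% yield = 123 / 339.8 × 100 = 36.20 %

36.2 %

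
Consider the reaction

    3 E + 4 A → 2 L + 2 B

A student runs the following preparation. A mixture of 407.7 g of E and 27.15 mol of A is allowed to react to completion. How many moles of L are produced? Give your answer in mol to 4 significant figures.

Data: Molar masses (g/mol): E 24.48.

n(E) = 407.7 / 24.48 = 16.65 mol
n(A) = 27.15 mol
n/ν for E = 16.65/3 = 5.550
n/ν for A = 27.15/4 = 6.788
Smallest n/ν is E → limiting reagent.
n(L) = (2/3) × 16.65 = 11.10 mol

11.10 mol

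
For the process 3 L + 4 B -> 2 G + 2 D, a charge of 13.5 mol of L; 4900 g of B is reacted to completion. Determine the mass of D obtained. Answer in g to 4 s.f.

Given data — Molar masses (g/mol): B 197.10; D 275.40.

2479 g

n(L) = 13.50 mol
n(B) = 4900 / 197.10 = 24.86 mol
n/ν for L = 13.50/3 = 4.500
n/ν for B = 24.86/4 = 6.215
Smallest n/ν is L → limiting reagent.
n(D) = (2/3) × 13.50 = 9.000 mol
mass = 9.000 × 275.40 = 2479 g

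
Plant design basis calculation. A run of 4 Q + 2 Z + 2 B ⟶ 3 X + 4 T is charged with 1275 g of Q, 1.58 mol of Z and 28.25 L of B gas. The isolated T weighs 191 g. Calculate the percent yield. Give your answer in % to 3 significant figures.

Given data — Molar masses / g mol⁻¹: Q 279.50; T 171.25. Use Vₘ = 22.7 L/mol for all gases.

n(Q) = 1275 / 279.50 = 4.562 mol
n(Z) = 1.580 mol
n(B) = 28.25 / 22.7 = 1.244 mol
n/ν for Q = 4.562/4 = 1.141
n/ν for Z = 1.580/2 = 0.7900
n/ν for B = 1.244/2 = 0.6220
Smallest n/ν is B → limiting reagent.
theoretical n(T) = (4/2) × 1.244 = 2.488 mol → 426.1 g
% yield = 191 / 426.1 × 100 = 44.83 %

44.8 %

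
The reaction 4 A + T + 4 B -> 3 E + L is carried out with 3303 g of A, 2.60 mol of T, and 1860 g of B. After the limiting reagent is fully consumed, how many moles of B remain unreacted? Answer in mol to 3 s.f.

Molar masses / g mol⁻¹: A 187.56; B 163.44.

0.980 mol

n(A) = 3303 / 187.56 = 17.61 mol
n(T) = 2.600 mol
n(B) = 1860 / 163.44 = 11.38 mol
n/ν for A = 17.61/4 = 4.403
n/ν for T = 2.600/1 = 2.600
n/ν for B = 11.38/4 = 2.845
Smallest n/ν is T → limiting reagent.
B consumed = (4/1) × 2.600 = 10.40 mol
B remaining = 11.38 − 10.40 = 0.9800 mol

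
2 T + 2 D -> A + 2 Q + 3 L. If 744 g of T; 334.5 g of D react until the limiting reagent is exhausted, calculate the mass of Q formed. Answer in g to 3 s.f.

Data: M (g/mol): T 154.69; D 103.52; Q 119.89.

387 g

n(T) = 744.0 / 154.69 = 4.810 mol
n(D) = 334.5 / 103.52 = 3.231 mol
n/ν for T = 4.810/2 = 2.405
n/ν for D = 3.231/2 = 1.616
Smallest n/ν is D → limiting reagent.
n(Q) = (2/2) × 3.231 = 3.231 mol
mass = 3.231 × 119.89 = 387.4 g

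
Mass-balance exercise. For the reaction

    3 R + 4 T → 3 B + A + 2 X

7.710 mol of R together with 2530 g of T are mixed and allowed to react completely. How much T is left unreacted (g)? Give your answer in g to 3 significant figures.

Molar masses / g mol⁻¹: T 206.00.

n(R) = 7.710 mol
n(T) = 2530 / 206.00 = 12.28 mol
n/ν → R: 2.570, T: 3.070; R is limiting.
T consumed = (4/3) × 7.710 = 10.28 mol
T remaining = 12.28 − 10.28 = 2.000 mol
mass = 2.000 × 206.00 = 412.0 g

412 g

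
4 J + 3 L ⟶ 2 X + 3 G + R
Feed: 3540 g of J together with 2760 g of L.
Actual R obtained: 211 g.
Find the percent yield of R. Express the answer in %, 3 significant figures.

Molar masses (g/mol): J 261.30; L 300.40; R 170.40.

n(J) = 3540 / 261.30 = 13.55 mol
n(L) = 2760 / 300.40 = 9.188 mol
n/ν for J = 13.55/4 = 3.388
n/ν for L = 9.188/3 = 3.063
Smallest n/ν is L → limiting reagent.
theoretical n(R) = (1/3) × 9.188 = 3.063 mol → 521.9 g
% yield = 211 / 521.9 × 100 = 40.43 %

40.4 %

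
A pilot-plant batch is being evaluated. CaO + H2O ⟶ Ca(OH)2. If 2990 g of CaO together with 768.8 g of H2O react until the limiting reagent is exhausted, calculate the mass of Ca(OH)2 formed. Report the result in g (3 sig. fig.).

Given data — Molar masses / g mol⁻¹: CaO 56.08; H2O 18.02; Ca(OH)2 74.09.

n(CaO) = 2990 / 56.08 = 53.32 mol
n(H2O) = 768.8 / 18.02 = 42.66 mol
n/ν for CaO = 53.32/1 = 53.32
n/ν for H2O = 42.66/1 = 42.66
Smallest n/ν is H2O → limiting reagent.
n(Ca(OH)2) = (1/1) × 42.66 = 42.66 mol
mass = 42.66 × 74.09 = 3161 g

3160 g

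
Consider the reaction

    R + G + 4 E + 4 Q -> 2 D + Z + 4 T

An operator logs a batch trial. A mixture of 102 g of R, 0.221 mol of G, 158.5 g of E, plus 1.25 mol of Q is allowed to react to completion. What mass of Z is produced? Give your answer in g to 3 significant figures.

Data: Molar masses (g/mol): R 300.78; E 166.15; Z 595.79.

132 g

n(R) = 102.0 / 300.78 = 0.3391 mol
n(G) = 0.2210 mol
n(E) = 158.5 / 166.15 = 0.9540 mol
n(Q) = 1.250 mol
n/ν → R: 0.3391, G: 0.2210, E: 0.2385, Q: 0.3125; G is limiting.
n(Z) = (1/1) × 0.2210 = 0.2210 mol
mass = 0.2210 × 595.79 = 131.7 g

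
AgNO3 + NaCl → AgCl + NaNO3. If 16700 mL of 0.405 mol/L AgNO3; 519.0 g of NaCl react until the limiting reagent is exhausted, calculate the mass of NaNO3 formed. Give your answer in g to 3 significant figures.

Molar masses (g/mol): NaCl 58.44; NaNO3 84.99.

575 g

n(AgNO3) = 0.405 × 16700/1000 = 6.764 mol
n(NaCl) = 519.0 / 58.44 = 8.881 mol
n/ν → AgNO3: 6.764, NaCl: 8.881; AgNO3 is limiting.
n(NaNO3) = (1/1) × 6.764 = 6.764 mol
mass = 6.764 × 84.99 = 574.9 g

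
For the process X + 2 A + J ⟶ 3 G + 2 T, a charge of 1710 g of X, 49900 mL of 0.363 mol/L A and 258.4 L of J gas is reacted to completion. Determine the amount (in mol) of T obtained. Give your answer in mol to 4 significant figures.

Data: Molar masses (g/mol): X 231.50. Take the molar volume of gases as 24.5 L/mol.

14.77 mol

n(X) = 1710 / 231.50 = 7.387 mol
n(A) = 0.363 × 49900/1000 = 18.11 mol
n(J) = 258.4 / 24.5 = 10.55 mol
n/ν for X = 7.387/1 = 7.387
n/ν for A = 18.11/2 = 9.055
n/ν for J = 10.55/1 = 10.55
Smallest n/ν is X → limiting reagent.
n(T) = (2/1) × 7.387 = 14.77 mol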